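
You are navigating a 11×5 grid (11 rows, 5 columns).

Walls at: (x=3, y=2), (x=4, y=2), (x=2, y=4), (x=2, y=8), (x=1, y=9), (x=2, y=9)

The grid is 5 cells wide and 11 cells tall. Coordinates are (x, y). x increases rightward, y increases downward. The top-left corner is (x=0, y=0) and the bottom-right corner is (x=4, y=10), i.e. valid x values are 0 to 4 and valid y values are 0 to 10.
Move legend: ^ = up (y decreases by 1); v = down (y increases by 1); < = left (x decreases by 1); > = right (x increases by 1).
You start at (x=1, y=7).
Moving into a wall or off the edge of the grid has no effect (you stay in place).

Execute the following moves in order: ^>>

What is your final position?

Start: (x=1, y=7)
  ^ (up): (x=1, y=7) -> (x=1, y=6)
  > (right): (x=1, y=6) -> (x=2, y=6)
  > (right): (x=2, y=6) -> (x=3, y=6)
Final: (x=3, y=6)

Answer: Final position: (x=3, y=6)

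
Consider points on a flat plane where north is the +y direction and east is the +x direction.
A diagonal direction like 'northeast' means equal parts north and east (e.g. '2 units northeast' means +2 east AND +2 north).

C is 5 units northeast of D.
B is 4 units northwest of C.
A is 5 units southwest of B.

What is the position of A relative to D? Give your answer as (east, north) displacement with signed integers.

Answer: A is at (east=-4, north=4) relative to D.

Derivation:
Place D at the origin (east=0, north=0).
  C is 5 units northeast of D: delta (east=+5, north=+5); C at (east=5, north=5).
  B is 4 units northwest of C: delta (east=-4, north=+4); B at (east=1, north=9).
  A is 5 units southwest of B: delta (east=-5, north=-5); A at (east=-4, north=4).
Therefore A relative to D: (east=-4, north=4).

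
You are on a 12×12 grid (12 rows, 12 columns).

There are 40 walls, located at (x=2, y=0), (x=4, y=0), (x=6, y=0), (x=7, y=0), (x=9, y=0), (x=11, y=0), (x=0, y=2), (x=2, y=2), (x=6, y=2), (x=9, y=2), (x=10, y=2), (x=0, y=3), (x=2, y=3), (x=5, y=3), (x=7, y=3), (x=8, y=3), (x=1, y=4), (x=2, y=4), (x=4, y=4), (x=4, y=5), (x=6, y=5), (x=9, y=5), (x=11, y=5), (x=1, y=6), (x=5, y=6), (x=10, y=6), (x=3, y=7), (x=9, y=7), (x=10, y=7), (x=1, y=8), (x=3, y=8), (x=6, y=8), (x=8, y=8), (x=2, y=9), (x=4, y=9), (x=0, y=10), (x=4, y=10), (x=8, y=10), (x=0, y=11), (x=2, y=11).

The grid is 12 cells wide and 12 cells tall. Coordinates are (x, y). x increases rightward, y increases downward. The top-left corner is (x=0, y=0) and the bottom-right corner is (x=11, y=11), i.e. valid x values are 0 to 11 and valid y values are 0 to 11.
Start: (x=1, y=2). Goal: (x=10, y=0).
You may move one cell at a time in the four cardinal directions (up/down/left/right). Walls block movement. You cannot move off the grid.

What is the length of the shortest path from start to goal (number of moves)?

Answer: Shortest path length: 11

Derivation:
BFS from (x=1, y=2) until reaching (x=10, y=0):
  Distance 0: (x=1, y=2)
  Distance 1: (x=1, y=1), (x=1, y=3)
  Distance 2: (x=1, y=0), (x=0, y=1), (x=2, y=1)
  Distance 3: (x=0, y=0), (x=3, y=1)
  Distance 4: (x=3, y=0), (x=4, y=1), (x=3, y=2)
  Distance 5: (x=5, y=1), (x=4, y=2), (x=3, y=3)
  Distance 6: (x=5, y=0), (x=6, y=1), (x=5, y=2), (x=4, y=3), (x=3, y=4)
  Distance 7: (x=7, y=1), (x=3, y=5)
  Distance 8: (x=8, y=1), (x=7, y=2), (x=2, y=5), (x=3, y=6)
  Distance 9: (x=8, y=0), (x=9, y=1), (x=8, y=2), (x=1, y=5), (x=2, y=6), (x=4, y=6)
  Distance 10: (x=10, y=1), (x=0, y=5), (x=2, y=7), (x=4, y=7)
  Distance 11: (x=10, y=0), (x=11, y=1), (x=0, y=4), (x=0, y=6), (x=1, y=7), (x=5, y=7), (x=2, y=8), (x=4, y=8)  <- goal reached here
One shortest path (11 moves): (x=1, y=2) -> (x=1, y=1) -> (x=2, y=1) -> (x=3, y=1) -> (x=4, y=1) -> (x=5, y=1) -> (x=6, y=1) -> (x=7, y=1) -> (x=8, y=1) -> (x=9, y=1) -> (x=10, y=1) -> (x=10, y=0)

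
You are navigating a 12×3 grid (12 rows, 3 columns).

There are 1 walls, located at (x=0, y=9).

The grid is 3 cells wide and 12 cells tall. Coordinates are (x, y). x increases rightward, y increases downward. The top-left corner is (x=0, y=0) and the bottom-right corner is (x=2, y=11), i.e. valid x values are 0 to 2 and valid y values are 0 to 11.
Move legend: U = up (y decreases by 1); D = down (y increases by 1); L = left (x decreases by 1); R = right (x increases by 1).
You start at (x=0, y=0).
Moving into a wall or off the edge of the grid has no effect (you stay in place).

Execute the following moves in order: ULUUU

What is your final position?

Start: (x=0, y=0)
  U (up): blocked, stay at (x=0, y=0)
  L (left): blocked, stay at (x=0, y=0)
  [×3]U (up): blocked, stay at (x=0, y=0)
Final: (x=0, y=0)

Answer: Final position: (x=0, y=0)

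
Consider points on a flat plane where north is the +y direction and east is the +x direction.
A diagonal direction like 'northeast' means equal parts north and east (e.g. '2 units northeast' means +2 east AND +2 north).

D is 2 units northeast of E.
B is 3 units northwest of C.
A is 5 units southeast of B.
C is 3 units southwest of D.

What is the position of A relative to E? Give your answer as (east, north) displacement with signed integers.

Place E at the origin (east=0, north=0).
  D is 2 units northeast of E: delta (east=+2, north=+2); D at (east=2, north=2).
  C is 3 units southwest of D: delta (east=-3, north=-3); C at (east=-1, north=-1).
  B is 3 units northwest of C: delta (east=-3, north=+3); B at (east=-4, north=2).
  A is 5 units southeast of B: delta (east=+5, north=-5); A at (east=1, north=-3).
Therefore A relative to E: (east=1, north=-3).

Answer: A is at (east=1, north=-3) relative to E.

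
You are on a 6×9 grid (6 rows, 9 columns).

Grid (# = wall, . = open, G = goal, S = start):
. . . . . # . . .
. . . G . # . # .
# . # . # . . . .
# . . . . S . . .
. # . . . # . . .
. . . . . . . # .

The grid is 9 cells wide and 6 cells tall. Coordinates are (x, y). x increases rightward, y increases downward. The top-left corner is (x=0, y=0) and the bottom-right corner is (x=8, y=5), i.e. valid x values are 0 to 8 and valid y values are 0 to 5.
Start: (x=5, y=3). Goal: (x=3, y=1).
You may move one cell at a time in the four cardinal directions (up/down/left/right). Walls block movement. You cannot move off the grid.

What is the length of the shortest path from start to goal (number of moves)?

Answer: Shortest path length: 4

Derivation:
BFS from (x=5, y=3) until reaching (x=3, y=1):
  Distance 0: (x=5, y=3)
  Distance 1: (x=5, y=2), (x=4, y=3), (x=6, y=3)
  Distance 2: (x=6, y=2), (x=3, y=3), (x=7, y=3), (x=4, y=4), (x=6, y=4)
  Distance 3: (x=6, y=1), (x=3, y=2), (x=7, y=2), (x=2, y=3), (x=8, y=3), (x=3, y=4), (x=7, y=4), (x=4, y=5), (x=6, y=5)
  Distance 4: (x=6, y=0), (x=3, y=1), (x=8, y=2), (x=1, y=3), (x=2, y=4), (x=8, y=4), (x=3, y=5), (x=5, y=5)  <- goal reached here
One shortest path (4 moves): (x=5, y=3) -> (x=4, y=3) -> (x=3, y=3) -> (x=3, y=2) -> (x=3, y=1)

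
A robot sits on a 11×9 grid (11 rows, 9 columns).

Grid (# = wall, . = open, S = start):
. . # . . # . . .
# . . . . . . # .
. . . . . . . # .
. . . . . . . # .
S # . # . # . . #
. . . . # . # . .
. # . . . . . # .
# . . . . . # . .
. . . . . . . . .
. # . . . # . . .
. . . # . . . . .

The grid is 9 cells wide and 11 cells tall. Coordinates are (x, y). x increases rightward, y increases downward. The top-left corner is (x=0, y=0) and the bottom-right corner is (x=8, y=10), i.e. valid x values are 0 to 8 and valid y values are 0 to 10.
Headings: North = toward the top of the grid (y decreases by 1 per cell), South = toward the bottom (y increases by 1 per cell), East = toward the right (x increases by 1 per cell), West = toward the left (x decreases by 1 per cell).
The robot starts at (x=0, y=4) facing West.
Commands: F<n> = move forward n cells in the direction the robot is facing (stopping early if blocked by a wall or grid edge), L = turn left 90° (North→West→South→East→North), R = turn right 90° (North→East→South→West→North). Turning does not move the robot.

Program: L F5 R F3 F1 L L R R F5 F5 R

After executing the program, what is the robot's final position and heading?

Answer: Final position: (x=0, y=6), facing North

Derivation:
Start: (x=0, y=4), facing West
  L: turn left, now facing South
  F5: move forward 2/5 (blocked), now at (x=0, y=6)
  R: turn right, now facing West
  F3: move forward 0/3 (blocked), now at (x=0, y=6)
  F1: move forward 0/1 (blocked), now at (x=0, y=6)
  L: turn left, now facing South
  L: turn left, now facing East
  R: turn right, now facing South
  R: turn right, now facing West
  F5: move forward 0/5 (blocked), now at (x=0, y=6)
  F5: move forward 0/5 (blocked), now at (x=0, y=6)
  R: turn right, now facing North
Final: (x=0, y=6), facing North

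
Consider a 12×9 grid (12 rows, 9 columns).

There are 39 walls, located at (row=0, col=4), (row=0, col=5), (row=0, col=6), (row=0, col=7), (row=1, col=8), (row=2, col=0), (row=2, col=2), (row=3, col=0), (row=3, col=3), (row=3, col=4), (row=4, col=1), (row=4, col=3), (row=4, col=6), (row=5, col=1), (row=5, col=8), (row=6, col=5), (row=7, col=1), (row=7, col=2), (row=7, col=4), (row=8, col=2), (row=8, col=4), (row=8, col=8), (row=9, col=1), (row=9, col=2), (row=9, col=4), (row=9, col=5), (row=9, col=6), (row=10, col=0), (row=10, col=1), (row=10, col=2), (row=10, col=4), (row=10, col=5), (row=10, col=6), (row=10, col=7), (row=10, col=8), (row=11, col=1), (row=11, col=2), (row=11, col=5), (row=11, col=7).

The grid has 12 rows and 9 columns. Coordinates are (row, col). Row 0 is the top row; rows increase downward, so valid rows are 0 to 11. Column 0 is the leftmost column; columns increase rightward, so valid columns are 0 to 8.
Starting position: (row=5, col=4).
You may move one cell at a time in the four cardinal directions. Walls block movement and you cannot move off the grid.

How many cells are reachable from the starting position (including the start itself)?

BFS flood-fill from (row=5, col=4):
  Distance 0: (row=5, col=4)
  Distance 1: (row=4, col=4), (row=5, col=3), (row=5, col=5), (row=6, col=4)
  Distance 2: (row=4, col=5), (row=5, col=2), (row=5, col=6), (row=6, col=3)
  Distance 3: (row=3, col=5), (row=4, col=2), (row=5, col=7), (row=6, col=2), (row=6, col=6), (row=7, col=3)
  Distance 4: (row=2, col=5), (row=3, col=2), (row=3, col=6), (row=4, col=7), (row=6, col=1), (row=6, col=7), (row=7, col=6), (row=8, col=3)
  Distance 5: (row=1, col=5), (row=2, col=4), (row=2, col=6), (row=3, col=1), (row=3, col=7), (row=4, col=8), (row=6, col=0), (row=6, col=8), (row=7, col=5), (row=7, col=7), (row=8, col=6), (row=9, col=3)
  Distance 6: (row=1, col=4), (row=1, col=6), (row=2, col=1), (row=2, col=3), (row=2, col=7), (row=3, col=8), (row=5, col=0), (row=7, col=0), (row=7, col=8), (row=8, col=5), (row=8, col=7), (row=10, col=3)
  Distance 7: (row=1, col=1), (row=1, col=3), (row=1, col=7), (row=2, col=8), (row=4, col=0), (row=8, col=0), (row=9, col=7), (row=11, col=3)
  Distance 8: (row=0, col=1), (row=0, col=3), (row=1, col=0), (row=1, col=2), (row=8, col=1), (row=9, col=0), (row=9, col=8), (row=11, col=4)
  Distance 9: (row=0, col=0), (row=0, col=2)
Total reachable: 65 (grid has 69 open cells total)

Answer: Reachable cells: 65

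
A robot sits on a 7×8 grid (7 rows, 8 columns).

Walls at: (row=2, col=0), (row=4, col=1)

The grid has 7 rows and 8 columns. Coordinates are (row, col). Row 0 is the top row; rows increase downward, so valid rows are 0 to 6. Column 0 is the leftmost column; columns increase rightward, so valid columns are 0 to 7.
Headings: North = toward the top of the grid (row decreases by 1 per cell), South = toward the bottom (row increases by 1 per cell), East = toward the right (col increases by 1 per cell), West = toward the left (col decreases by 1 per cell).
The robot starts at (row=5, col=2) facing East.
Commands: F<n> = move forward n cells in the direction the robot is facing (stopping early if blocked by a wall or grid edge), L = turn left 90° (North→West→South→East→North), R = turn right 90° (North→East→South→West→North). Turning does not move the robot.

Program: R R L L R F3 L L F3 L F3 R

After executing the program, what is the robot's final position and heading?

Answer: Final position: (row=3, col=0), facing North

Derivation:
Start: (row=5, col=2), facing East
  R: turn right, now facing South
  R: turn right, now facing West
  L: turn left, now facing South
  L: turn left, now facing East
  R: turn right, now facing South
  F3: move forward 1/3 (blocked), now at (row=6, col=2)
  L: turn left, now facing East
  L: turn left, now facing North
  F3: move forward 3, now at (row=3, col=2)
  L: turn left, now facing West
  F3: move forward 2/3 (blocked), now at (row=3, col=0)
  R: turn right, now facing North
Final: (row=3, col=0), facing North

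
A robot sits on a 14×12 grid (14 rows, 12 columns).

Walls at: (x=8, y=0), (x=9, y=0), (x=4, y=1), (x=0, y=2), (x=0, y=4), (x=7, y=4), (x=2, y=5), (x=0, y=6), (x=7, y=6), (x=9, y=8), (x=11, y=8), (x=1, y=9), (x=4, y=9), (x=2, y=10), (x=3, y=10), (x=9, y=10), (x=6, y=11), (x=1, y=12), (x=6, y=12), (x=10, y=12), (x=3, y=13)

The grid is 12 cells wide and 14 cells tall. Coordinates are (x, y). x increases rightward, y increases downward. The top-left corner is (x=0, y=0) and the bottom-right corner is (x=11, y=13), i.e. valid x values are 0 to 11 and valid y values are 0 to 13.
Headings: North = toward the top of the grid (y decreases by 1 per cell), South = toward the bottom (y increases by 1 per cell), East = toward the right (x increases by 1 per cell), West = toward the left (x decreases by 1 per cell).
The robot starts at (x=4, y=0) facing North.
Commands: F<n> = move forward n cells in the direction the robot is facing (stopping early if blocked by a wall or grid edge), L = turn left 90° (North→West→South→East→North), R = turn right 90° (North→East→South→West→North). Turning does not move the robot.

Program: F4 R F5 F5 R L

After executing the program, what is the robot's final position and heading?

Answer: Final position: (x=7, y=0), facing East

Derivation:
Start: (x=4, y=0), facing North
  F4: move forward 0/4 (blocked), now at (x=4, y=0)
  R: turn right, now facing East
  F5: move forward 3/5 (blocked), now at (x=7, y=0)
  F5: move forward 0/5 (blocked), now at (x=7, y=0)
  R: turn right, now facing South
  L: turn left, now facing East
Final: (x=7, y=0), facing East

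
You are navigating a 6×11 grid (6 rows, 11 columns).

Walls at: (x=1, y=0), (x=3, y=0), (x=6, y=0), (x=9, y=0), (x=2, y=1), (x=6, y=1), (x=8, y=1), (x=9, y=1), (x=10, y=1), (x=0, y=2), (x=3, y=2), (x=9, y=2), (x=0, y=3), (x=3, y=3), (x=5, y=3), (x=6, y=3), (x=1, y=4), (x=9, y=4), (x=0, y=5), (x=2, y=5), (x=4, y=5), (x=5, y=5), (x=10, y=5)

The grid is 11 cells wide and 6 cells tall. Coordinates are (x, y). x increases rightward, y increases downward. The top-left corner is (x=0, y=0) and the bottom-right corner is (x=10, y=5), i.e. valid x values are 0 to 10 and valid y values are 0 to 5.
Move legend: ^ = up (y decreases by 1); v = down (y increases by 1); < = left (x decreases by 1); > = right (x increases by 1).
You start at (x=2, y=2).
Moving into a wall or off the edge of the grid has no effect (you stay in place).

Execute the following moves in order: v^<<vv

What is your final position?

Answer: Final position: (x=1, y=3)

Derivation:
Start: (x=2, y=2)
  v (down): (x=2, y=2) -> (x=2, y=3)
  ^ (up): (x=2, y=3) -> (x=2, y=2)
  < (left): (x=2, y=2) -> (x=1, y=2)
  < (left): blocked, stay at (x=1, y=2)
  v (down): (x=1, y=2) -> (x=1, y=3)
  v (down): blocked, stay at (x=1, y=3)
Final: (x=1, y=3)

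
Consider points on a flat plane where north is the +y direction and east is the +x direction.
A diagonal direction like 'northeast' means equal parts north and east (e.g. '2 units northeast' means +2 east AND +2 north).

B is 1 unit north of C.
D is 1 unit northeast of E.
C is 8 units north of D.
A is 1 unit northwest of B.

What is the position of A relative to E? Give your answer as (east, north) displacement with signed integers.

Answer: A is at (east=0, north=11) relative to E.

Derivation:
Place E at the origin (east=0, north=0).
  D is 1 unit northeast of E: delta (east=+1, north=+1); D at (east=1, north=1).
  C is 8 units north of D: delta (east=+0, north=+8); C at (east=1, north=9).
  B is 1 unit north of C: delta (east=+0, north=+1); B at (east=1, north=10).
  A is 1 unit northwest of B: delta (east=-1, north=+1); A at (east=0, north=11).
Therefore A relative to E: (east=0, north=11).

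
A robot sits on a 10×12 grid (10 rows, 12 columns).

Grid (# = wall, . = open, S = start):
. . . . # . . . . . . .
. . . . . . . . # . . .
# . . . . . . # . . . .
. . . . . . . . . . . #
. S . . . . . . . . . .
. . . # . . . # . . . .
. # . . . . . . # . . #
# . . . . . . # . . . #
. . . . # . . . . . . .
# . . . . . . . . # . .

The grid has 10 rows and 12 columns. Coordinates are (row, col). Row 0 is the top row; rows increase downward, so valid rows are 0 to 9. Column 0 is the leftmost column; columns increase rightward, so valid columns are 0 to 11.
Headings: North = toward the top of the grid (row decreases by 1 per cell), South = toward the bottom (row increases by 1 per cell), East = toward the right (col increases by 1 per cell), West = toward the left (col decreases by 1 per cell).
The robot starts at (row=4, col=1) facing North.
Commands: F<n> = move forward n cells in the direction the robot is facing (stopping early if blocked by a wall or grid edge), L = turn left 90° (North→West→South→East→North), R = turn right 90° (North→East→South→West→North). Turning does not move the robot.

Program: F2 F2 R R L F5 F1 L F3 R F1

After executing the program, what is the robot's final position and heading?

Start: (row=4, col=1), facing North
  F2: move forward 2, now at (row=2, col=1)
  F2: move forward 2, now at (row=0, col=1)
  R: turn right, now facing East
  R: turn right, now facing South
  L: turn left, now facing East
  F5: move forward 2/5 (blocked), now at (row=0, col=3)
  F1: move forward 0/1 (blocked), now at (row=0, col=3)
  L: turn left, now facing North
  F3: move forward 0/3 (blocked), now at (row=0, col=3)
  R: turn right, now facing East
  F1: move forward 0/1 (blocked), now at (row=0, col=3)
Final: (row=0, col=3), facing East

Answer: Final position: (row=0, col=3), facing East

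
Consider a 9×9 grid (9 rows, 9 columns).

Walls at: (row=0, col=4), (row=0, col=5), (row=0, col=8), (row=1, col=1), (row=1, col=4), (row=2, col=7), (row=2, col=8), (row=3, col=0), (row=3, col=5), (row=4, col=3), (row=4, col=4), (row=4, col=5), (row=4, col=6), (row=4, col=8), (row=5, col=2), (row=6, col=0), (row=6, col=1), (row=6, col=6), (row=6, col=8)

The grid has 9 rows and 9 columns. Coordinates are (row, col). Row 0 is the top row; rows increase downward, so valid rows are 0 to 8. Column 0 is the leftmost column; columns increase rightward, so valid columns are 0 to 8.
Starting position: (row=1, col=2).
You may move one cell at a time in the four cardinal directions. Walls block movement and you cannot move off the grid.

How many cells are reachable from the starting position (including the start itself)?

BFS flood-fill from (row=1, col=2):
  Distance 0: (row=1, col=2)
  Distance 1: (row=0, col=2), (row=1, col=3), (row=2, col=2)
  Distance 2: (row=0, col=1), (row=0, col=3), (row=2, col=1), (row=2, col=3), (row=3, col=2)
  Distance 3: (row=0, col=0), (row=2, col=0), (row=2, col=4), (row=3, col=1), (row=3, col=3), (row=4, col=2)
  Distance 4: (row=1, col=0), (row=2, col=5), (row=3, col=4), (row=4, col=1)
  Distance 5: (row=1, col=5), (row=2, col=6), (row=4, col=0), (row=5, col=1)
  Distance 6: (row=1, col=6), (row=3, col=6), (row=5, col=0)
  Distance 7: (row=0, col=6), (row=1, col=7), (row=3, col=7)
  Distance 8: (row=0, col=7), (row=1, col=8), (row=3, col=8), (row=4, col=7)
  Distance 9: (row=5, col=7)
  Distance 10: (row=5, col=6), (row=5, col=8), (row=6, col=7)
  Distance 11: (row=5, col=5), (row=7, col=7)
  Distance 12: (row=5, col=4), (row=6, col=5), (row=7, col=6), (row=7, col=8), (row=8, col=7)
  Distance 13: (row=5, col=3), (row=6, col=4), (row=7, col=5), (row=8, col=6), (row=8, col=8)
  Distance 14: (row=6, col=3), (row=7, col=4), (row=8, col=5)
  Distance 15: (row=6, col=2), (row=7, col=3), (row=8, col=4)
  Distance 16: (row=7, col=2), (row=8, col=3)
  Distance 17: (row=7, col=1), (row=8, col=2)
  Distance 18: (row=7, col=0), (row=8, col=1)
  Distance 19: (row=8, col=0)
Total reachable: 62 (grid has 62 open cells total)

Answer: Reachable cells: 62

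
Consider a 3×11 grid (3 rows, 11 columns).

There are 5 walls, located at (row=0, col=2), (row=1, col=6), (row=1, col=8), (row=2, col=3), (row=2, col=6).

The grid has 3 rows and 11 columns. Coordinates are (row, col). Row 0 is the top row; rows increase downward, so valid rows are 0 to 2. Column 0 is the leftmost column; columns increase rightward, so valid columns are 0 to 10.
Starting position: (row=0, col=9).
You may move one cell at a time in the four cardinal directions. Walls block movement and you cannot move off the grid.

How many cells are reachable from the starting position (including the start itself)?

BFS flood-fill from (row=0, col=9):
  Distance 0: (row=0, col=9)
  Distance 1: (row=0, col=8), (row=0, col=10), (row=1, col=9)
  Distance 2: (row=0, col=7), (row=1, col=10), (row=2, col=9)
  Distance 3: (row=0, col=6), (row=1, col=7), (row=2, col=8), (row=2, col=10)
  Distance 4: (row=0, col=5), (row=2, col=7)
  Distance 5: (row=0, col=4), (row=1, col=5)
  Distance 6: (row=0, col=3), (row=1, col=4), (row=2, col=5)
  Distance 7: (row=1, col=3), (row=2, col=4)
  Distance 8: (row=1, col=2)
  Distance 9: (row=1, col=1), (row=2, col=2)
  Distance 10: (row=0, col=1), (row=1, col=0), (row=2, col=1)
  Distance 11: (row=0, col=0), (row=2, col=0)
Total reachable: 28 (grid has 28 open cells total)

Answer: Reachable cells: 28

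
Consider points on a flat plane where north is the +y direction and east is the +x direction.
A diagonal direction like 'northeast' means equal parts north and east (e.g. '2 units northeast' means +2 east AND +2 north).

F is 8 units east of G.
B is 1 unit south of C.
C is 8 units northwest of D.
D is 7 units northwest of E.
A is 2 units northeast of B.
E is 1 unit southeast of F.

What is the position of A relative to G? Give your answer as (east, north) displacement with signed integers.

Place G at the origin (east=0, north=0).
  F is 8 units east of G: delta (east=+8, north=+0); F at (east=8, north=0).
  E is 1 unit southeast of F: delta (east=+1, north=-1); E at (east=9, north=-1).
  D is 7 units northwest of E: delta (east=-7, north=+7); D at (east=2, north=6).
  C is 8 units northwest of D: delta (east=-8, north=+8); C at (east=-6, north=14).
  B is 1 unit south of C: delta (east=+0, north=-1); B at (east=-6, north=13).
  A is 2 units northeast of B: delta (east=+2, north=+2); A at (east=-4, north=15).
Therefore A relative to G: (east=-4, north=15).

Answer: A is at (east=-4, north=15) relative to G.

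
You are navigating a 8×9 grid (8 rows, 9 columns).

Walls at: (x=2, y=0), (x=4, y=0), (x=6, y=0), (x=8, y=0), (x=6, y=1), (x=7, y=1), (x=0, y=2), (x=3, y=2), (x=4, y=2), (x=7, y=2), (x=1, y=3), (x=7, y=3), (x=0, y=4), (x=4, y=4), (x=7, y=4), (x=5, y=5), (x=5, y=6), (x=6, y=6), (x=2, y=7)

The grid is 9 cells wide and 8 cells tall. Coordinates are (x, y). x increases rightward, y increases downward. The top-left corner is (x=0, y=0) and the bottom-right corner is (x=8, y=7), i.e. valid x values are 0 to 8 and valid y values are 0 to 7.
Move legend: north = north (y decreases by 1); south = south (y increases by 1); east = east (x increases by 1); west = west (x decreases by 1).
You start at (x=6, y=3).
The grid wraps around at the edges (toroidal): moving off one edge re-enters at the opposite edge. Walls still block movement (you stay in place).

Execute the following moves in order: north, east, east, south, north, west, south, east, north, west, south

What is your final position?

Answer: Final position: (x=5, y=3)

Derivation:
Start: (x=6, y=3)
  north (north): (x=6, y=3) -> (x=6, y=2)
  east (east): blocked, stay at (x=6, y=2)
  east (east): blocked, stay at (x=6, y=2)
  south (south): (x=6, y=2) -> (x=6, y=3)
  north (north): (x=6, y=3) -> (x=6, y=2)
  west (west): (x=6, y=2) -> (x=5, y=2)
  south (south): (x=5, y=2) -> (x=5, y=3)
  east (east): (x=5, y=3) -> (x=6, y=3)
  north (north): (x=6, y=3) -> (x=6, y=2)
  west (west): (x=6, y=2) -> (x=5, y=2)
  south (south): (x=5, y=2) -> (x=5, y=3)
Final: (x=5, y=3)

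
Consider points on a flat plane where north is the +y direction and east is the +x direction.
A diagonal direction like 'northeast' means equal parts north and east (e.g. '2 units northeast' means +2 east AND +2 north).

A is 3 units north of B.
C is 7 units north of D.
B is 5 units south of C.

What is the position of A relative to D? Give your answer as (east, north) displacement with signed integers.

Place D at the origin (east=0, north=0).
  C is 7 units north of D: delta (east=+0, north=+7); C at (east=0, north=7).
  B is 5 units south of C: delta (east=+0, north=-5); B at (east=0, north=2).
  A is 3 units north of B: delta (east=+0, north=+3); A at (east=0, north=5).
Therefore A relative to D: (east=0, north=5).

Answer: A is at (east=0, north=5) relative to D.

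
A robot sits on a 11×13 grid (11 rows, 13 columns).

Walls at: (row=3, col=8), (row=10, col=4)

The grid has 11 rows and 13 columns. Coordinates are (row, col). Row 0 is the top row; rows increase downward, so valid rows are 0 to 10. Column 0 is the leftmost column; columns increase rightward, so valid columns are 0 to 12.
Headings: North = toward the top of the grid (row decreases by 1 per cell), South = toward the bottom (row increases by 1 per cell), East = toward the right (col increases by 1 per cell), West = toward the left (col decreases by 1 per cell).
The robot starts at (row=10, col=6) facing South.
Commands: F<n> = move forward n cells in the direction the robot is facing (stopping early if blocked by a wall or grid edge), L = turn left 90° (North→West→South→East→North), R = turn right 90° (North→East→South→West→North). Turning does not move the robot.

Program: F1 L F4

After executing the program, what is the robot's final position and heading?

Start: (row=10, col=6), facing South
  F1: move forward 0/1 (blocked), now at (row=10, col=6)
  L: turn left, now facing East
  F4: move forward 4, now at (row=10, col=10)
Final: (row=10, col=10), facing East

Answer: Final position: (row=10, col=10), facing East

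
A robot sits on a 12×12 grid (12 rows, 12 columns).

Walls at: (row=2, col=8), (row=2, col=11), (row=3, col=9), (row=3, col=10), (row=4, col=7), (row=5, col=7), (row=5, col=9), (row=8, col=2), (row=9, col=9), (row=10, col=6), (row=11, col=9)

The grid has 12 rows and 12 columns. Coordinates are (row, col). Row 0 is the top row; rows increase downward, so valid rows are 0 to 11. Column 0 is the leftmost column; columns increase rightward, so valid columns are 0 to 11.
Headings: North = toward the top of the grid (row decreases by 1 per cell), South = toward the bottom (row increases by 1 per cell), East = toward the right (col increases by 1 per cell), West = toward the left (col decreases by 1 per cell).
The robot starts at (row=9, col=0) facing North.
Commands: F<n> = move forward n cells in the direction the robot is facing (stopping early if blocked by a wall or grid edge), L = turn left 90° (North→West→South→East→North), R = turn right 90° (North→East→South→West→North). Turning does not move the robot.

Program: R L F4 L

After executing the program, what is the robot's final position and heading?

Answer: Final position: (row=5, col=0), facing West

Derivation:
Start: (row=9, col=0), facing North
  R: turn right, now facing East
  L: turn left, now facing North
  F4: move forward 4, now at (row=5, col=0)
  L: turn left, now facing West
Final: (row=5, col=0), facing West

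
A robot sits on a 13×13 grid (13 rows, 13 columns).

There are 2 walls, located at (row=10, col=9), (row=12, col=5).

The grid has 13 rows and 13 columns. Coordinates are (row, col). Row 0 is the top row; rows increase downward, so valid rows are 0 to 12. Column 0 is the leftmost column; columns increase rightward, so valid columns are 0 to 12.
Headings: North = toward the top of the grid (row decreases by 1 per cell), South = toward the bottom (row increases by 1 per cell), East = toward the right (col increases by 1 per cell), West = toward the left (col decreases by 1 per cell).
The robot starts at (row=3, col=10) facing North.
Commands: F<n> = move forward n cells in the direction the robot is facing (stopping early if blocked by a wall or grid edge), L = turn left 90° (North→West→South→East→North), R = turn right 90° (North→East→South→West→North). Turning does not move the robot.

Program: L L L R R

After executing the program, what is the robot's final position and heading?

Start: (row=3, col=10), facing North
  L: turn left, now facing West
  L: turn left, now facing South
  L: turn left, now facing East
  R: turn right, now facing South
  R: turn right, now facing West
Final: (row=3, col=10), facing West

Answer: Final position: (row=3, col=10), facing West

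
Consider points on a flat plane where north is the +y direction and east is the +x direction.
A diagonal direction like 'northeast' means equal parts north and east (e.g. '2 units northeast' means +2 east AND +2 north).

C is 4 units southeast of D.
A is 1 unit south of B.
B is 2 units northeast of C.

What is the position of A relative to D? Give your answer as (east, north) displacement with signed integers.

Answer: A is at (east=6, north=-3) relative to D.

Derivation:
Place D at the origin (east=0, north=0).
  C is 4 units southeast of D: delta (east=+4, north=-4); C at (east=4, north=-4).
  B is 2 units northeast of C: delta (east=+2, north=+2); B at (east=6, north=-2).
  A is 1 unit south of B: delta (east=+0, north=-1); A at (east=6, north=-3).
Therefore A relative to D: (east=6, north=-3).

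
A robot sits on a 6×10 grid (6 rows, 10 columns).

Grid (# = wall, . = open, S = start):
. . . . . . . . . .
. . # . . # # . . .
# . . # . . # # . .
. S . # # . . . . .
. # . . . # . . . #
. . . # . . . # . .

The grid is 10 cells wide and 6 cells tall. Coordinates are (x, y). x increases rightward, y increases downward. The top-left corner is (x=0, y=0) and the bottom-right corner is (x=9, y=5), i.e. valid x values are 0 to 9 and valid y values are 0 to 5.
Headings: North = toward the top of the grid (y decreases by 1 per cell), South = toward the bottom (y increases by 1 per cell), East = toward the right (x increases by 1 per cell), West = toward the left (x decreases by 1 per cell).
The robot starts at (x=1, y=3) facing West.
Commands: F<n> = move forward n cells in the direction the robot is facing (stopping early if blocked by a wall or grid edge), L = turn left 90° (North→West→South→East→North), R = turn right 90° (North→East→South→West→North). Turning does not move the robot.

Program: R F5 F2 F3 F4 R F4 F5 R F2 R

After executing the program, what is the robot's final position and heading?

Answer: Final position: (x=9, y=2), facing West

Derivation:
Start: (x=1, y=3), facing West
  R: turn right, now facing North
  F5: move forward 3/5 (blocked), now at (x=1, y=0)
  F2: move forward 0/2 (blocked), now at (x=1, y=0)
  F3: move forward 0/3 (blocked), now at (x=1, y=0)
  F4: move forward 0/4 (blocked), now at (x=1, y=0)
  R: turn right, now facing East
  F4: move forward 4, now at (x=5, y=0)
  F5: move forward 4/5 (blocked), now at (x=9, y=0)
  R: turn right, now facing South
  F2: move forward 2, now at (x=9, y=2)
  R: turn right, now facing West
Final: (x=9, y=2), facing West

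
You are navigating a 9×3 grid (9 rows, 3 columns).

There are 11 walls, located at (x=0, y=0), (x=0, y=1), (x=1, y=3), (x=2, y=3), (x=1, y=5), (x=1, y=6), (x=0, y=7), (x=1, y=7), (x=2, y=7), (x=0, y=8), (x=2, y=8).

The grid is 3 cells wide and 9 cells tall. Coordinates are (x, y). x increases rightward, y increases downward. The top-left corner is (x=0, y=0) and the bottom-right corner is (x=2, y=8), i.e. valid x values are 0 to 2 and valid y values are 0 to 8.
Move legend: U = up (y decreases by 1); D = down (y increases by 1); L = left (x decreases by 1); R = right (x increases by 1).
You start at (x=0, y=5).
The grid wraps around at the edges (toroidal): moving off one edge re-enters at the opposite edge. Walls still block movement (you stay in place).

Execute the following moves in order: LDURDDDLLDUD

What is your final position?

Answer: Final position: (x=2, y=6)

Derivation:
Start: (x=0, y=5)
  L (left): (x=0, y=5) -> (x=2, y=5)
  D (down): (x=2, y=5) -> (x=2, y=6)
  U (up): (x=2, y=6) -> (x=2, y=5)
  R (right): (x=2, y=5) -> (x=0, y=5)
  D (down): (x=0, y=5) -> (x=0, y=6)
  D (down): blocked, stay at (x=0, y=6)
  D (down): blocked, stay at (x=0, y=6)
  L (left): (x=0, y=6) -> (x=2, y=6)
  L (left): blocked, stay at (x=2, y=6)
  D (down): blocked, stay at (x=2, y=6)
  U (up): (x=2, y=6) -> (x=2, y=5)
  D (down): (x=2, y=5) -> (x=2, y=6)
Final: (x=2, y=6)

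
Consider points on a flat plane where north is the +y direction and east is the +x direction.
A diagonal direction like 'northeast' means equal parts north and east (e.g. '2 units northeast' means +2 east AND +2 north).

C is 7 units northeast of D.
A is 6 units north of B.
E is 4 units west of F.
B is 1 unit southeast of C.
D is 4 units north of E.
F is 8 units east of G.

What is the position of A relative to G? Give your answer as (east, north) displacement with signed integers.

Answer: A is at (east=12, north=16) relative to G.

Derivation:
Place G at the origin (east=0, north=0).
  F is 8 units east of G: delta (east=+8, north=+0); F at (east=8, north=0).
  E is 4 units west of F: delta (east=-4, north=+0); E at (east=4, north=0).
  D is 4 units north of E: delta (east=+0, north=+4); D at (east=4, north=4).
  C is 7 units northeast of D: delta (east=+7, north=+7); C at (east=11, north=11).
  B is 1 unit southeast of C: delta (east=+1, north=-1); B at (east=12, north=10).
  A is 6 units north of B: delta (east=+0, north=+6); A at (east=12, north=16).
Therefore A relative to G: (east=12, north=16).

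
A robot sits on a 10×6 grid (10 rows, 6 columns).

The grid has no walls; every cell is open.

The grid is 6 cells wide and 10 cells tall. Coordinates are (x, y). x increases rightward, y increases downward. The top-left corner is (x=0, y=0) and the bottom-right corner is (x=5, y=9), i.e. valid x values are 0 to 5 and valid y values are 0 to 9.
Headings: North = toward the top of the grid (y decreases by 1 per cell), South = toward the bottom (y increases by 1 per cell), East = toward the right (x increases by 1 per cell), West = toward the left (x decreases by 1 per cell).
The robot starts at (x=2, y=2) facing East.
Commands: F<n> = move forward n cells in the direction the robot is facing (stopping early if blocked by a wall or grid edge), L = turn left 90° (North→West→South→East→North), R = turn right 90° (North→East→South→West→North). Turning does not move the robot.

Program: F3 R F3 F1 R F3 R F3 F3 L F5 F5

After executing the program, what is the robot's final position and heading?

Start: (x=2, y=2), facing East
  F3: move forward 3, now at (x=5, y=2)
  R: turn right, now facing South
  F3: move forward 3, now at (x=5, y=5)
  F1: move forward 1, now at (x=5, y=6)
  R: turn right, now facing West
  F3: move forward 3, now at (x=2, y=6)
  R: turn right, now facing North
  F3: move forward 3, now at (x=2, y=3)
  F3: move forward 3, now at (x=2, y=0)
  L: turn left, now facing West
  F5: move forward 2/5 (blocked), now at (x=0, y=0)
  F5: move forward 0/5 (blocked), now at (x=0, y=0)
Final: (x=0, y=0), facing West

Answer: Final position: (x=0, y=0), facing West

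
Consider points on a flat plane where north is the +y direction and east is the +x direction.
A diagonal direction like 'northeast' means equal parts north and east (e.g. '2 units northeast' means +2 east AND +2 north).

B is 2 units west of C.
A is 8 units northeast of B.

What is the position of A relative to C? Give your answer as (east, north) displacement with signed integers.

Place C at the origin (east=0, north=0).
  B is 2 units west of C: delta (east=-2, north=+0); B at (east=-2, north=0).
  A is 8 units northeast of B: delta (east=+8, north=+8); A at (east=6, north=8).
Therefore A relative to C: (east=6, north=8).

Answer: A is at (east=6, north=8) relative to C.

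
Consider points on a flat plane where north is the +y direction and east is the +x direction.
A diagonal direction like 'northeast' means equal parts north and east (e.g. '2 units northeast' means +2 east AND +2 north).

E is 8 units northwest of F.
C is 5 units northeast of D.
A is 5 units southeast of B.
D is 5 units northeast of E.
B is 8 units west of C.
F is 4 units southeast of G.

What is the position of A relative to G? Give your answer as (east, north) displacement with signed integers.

Place G at the origin (east=0, north=0).
  F is 4 units southeast of G: delta (east=+4, north=-4); F at (east=4, north=-4).
  E is 8 units northwest of F: delta (east=-8, north=+8); E at (east=-4, north=4).
  D is 5 units northeast of E: delta (east=+5, north=+5); D at (east=1, north=9).
  C is 5 units northeast of D: delta (east=+5, north=+5); C at (east=6, north=14).
  B is 8 units west of C: delta (east=-8, north=+0); B at (east=-2, north=14).
  A is 5 units southeast of B: delta (east=+5, north=-5); A at (east=3, north=9).
Therefore A relative to G: (east=3, north=9).

Answer: A is at (east=3, north=9) relative to G.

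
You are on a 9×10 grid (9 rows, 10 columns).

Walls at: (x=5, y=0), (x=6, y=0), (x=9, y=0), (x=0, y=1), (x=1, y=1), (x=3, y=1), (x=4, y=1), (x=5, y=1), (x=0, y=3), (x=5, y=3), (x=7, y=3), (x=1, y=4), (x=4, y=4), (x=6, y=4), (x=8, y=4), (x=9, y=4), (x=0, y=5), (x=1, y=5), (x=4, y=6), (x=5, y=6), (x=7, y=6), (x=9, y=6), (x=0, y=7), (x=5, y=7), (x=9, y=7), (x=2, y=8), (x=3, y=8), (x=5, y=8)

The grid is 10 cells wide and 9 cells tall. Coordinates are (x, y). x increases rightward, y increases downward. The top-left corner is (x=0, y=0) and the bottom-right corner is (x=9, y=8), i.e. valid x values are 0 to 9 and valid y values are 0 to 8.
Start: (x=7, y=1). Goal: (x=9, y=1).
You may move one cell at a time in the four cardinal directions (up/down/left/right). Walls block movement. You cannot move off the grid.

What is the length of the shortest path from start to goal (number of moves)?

BFS from (x=7, y=1) until reaching (x=9, y=1):
  Distance 0: (x=7, y=1)
  Distance 1: (x=7, y=0), (x=6, y=1), (x=8, y=1), (x=7, y=2)
  Distance 2: (x=8, y=0), (x=9, y=1), (x=6, y=2), (x=8, y=2)  <- goal reached here
One shortest path (2 moves): (x=7, y=1) -> (x=8, y=1) -> (x=9, y=1)

Answer: Shortest path length: 2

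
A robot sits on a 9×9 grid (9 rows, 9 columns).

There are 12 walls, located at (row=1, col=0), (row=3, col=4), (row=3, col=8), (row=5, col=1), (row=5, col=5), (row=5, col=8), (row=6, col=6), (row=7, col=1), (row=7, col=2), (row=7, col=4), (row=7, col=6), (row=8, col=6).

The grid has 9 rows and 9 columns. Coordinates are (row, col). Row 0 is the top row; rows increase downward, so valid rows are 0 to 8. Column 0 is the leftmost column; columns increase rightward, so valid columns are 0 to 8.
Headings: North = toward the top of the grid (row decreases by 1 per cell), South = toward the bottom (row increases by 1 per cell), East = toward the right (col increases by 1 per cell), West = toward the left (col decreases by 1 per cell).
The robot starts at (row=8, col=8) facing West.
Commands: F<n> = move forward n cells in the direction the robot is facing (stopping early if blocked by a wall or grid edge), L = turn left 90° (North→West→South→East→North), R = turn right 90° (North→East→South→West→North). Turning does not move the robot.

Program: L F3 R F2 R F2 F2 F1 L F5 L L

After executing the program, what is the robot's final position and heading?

Start: (row=8, col=8), facing West
  L: turn left, now facing South
  F3: move forward 0/3 (blocked), now at (row=8, col=8)
  R: turn right, now facing West
  F2: move forward 1/2 (blocked), now at (row=8, col=7)
  R: turn right, now facing North
  F2: move forward 2, now at (row=6, col=7)
  F2: move forward 2, now at (row=4, col=7)
  F1: move forward 1, now at (row=3, col=7)
  L: turn left, now facing West
  F5: move forward 2/5 (blocked), now at (row=3, col=5)
  L: turn left, now facing South
  L: turn left, now facing East
Final: (row=3, col=5), facing East

Answer: Final position: (row=3, col=5), facing East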